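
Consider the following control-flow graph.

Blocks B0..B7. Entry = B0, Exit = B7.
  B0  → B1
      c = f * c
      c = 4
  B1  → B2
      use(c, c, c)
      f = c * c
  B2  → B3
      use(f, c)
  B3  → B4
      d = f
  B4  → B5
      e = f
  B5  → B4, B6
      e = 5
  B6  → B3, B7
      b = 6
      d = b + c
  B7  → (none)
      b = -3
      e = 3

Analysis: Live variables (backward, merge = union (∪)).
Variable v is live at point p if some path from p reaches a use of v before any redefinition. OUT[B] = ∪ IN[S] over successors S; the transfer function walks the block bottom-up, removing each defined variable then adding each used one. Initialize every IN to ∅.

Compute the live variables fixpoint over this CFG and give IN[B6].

Converged values:
  B0:   IN={c, f}   OUT={c}
  B1:   IN={c}   OUT={c, f}
  B2:   IN={c, f}   OUT={c, f}
  B3:   IN={c, f}   OUT={c, f}
  B4:   IN={c, f}   OUT={c, f}
  B5:   IN={c, f}   OUT={c, f}
  B6:   IN={c, f}   OUT={c, f}
  B7:   IN={}   OUT={}

Merge at B6: OUT[B6] = IN[B3] ⊔ IN[B7] = {c, f}
Applying B6's transfer function to that OUT value gives IN[B6] (row B6 above).

Answer: {c, f}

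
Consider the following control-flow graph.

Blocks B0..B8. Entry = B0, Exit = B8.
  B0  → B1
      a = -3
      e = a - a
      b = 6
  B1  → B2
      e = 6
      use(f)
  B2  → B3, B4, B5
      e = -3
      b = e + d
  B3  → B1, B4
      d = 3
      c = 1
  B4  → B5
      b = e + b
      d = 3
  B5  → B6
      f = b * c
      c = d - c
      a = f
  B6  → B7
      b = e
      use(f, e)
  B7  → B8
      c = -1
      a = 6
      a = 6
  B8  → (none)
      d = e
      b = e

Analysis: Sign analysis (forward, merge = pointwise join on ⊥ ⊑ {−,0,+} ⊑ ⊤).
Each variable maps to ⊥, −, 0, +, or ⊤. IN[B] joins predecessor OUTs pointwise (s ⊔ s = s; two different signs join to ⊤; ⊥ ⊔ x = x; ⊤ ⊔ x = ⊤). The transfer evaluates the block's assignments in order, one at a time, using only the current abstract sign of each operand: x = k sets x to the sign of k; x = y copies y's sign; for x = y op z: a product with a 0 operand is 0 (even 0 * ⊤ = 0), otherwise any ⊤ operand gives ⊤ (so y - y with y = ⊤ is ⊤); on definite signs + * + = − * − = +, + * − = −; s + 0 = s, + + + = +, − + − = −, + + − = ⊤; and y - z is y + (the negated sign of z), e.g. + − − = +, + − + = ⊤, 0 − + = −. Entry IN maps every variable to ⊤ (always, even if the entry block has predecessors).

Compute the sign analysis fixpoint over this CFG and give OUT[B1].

Per-block solution:
  B0:  IN=(all ⊤)  OUT={a:-, b:+; rest ⊤}
  B1:  IN={a:-; rest ⊤}  OUT={a:-, e:+; rest ⊤}
  B2:  IN={a:-, e:+; rest ⊤}  OUT={a:-, e:-; rest ⊤}
  B3:  IN={a:-, e:-; rest ⊤}  OUT={a:-, c:+, d:+, e:-; rest ⊤}
  B4:  IN={a:-, e:-; rest ⊤}  OUT={a:-, d:+, e:-; rest ⊤}
  B5:  IN={a:-, e:-; rest ⊤}  OUT={e:-; rest ⊤}
  B6:  IN={e:-; rest ⊤}  OUT={b:-, e:-; rest ⊤}
  B7:  IN={b:-, e:-; rest ⊤}  OUT={a:+, b:-, c:-, e:-; rest ⊤}
  B8:  IN={a:+, b:-, c:-, e:-; rest ⊤}  OUT={a:+, b:-, c:-, d:-, e:-; rest ⊤}

Merge at B1: IN[B1] = OUT[B0] ⊔ OUT[B3] = {a: -, b: ⊤, c: ⊤, d: ⊤, e: ⊤, f: ⊤}
Applying B1's transfer function to that IN value gives OUT[B1] (row B1 above).

Answer: {a: -, b: ⊤, c: ⊤, d: ⊤, e: +, f: ⊤}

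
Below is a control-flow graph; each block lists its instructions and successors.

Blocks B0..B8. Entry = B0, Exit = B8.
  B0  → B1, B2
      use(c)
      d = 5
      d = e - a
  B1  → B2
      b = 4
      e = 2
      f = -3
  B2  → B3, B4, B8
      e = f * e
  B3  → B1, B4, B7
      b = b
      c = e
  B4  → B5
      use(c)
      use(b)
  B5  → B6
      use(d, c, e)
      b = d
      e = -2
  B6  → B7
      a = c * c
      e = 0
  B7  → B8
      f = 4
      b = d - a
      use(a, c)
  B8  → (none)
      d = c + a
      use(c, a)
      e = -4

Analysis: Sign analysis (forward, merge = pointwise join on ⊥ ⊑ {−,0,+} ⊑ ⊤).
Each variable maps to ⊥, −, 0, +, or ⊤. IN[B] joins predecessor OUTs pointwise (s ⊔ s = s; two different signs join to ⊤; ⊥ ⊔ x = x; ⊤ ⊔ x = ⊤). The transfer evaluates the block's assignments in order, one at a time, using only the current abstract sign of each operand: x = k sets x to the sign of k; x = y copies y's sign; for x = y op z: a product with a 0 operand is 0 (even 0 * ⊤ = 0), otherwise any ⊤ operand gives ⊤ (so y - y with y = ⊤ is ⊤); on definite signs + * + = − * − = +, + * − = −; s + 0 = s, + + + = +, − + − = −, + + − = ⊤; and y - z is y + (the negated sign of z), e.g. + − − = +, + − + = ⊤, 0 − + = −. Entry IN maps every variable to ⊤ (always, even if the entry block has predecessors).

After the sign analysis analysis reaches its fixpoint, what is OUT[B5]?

Answer: {a: ⊤, b: ⊤, c: ⊤, d: ⊤, e: -, f: ⊤}

Trace:
Per-block solution:
  B0:  IN=(all ⊤)  OUT=(all ⊤)
  B1:  IN=(all ⊤)  OUT={b:+, e:+, f:-; rest ⊤}
  B2:  IN=(all ⊤)  OUT=(all ⊤)
  B3:  IN=(all ⊤)  OUT=(all ⊤)
  B4:  IN=(all ⊤)  OUT=(all ⊤)
  B5:  IN=(all ⊤)  OUT={e:-; rest ⊤}
  B6:  IN={e:-; rest ⊤}  OUT={e:0; rest ⊤}
  B7:  IN=(all ⊤)  OUT={f:+; rest ⊤}
  B8:  IN=(all ⊤)  OUT={e:-; rest ⊤}

Merge at B5: IN[B5] = OUT[B4] = {a: ⊤, b: ⊤, c: ⊤, d: ⊤, e: ⊤, f: ⊤}
Applying B5's transfer function to that IN value gives OUT[B5] (row B5 above).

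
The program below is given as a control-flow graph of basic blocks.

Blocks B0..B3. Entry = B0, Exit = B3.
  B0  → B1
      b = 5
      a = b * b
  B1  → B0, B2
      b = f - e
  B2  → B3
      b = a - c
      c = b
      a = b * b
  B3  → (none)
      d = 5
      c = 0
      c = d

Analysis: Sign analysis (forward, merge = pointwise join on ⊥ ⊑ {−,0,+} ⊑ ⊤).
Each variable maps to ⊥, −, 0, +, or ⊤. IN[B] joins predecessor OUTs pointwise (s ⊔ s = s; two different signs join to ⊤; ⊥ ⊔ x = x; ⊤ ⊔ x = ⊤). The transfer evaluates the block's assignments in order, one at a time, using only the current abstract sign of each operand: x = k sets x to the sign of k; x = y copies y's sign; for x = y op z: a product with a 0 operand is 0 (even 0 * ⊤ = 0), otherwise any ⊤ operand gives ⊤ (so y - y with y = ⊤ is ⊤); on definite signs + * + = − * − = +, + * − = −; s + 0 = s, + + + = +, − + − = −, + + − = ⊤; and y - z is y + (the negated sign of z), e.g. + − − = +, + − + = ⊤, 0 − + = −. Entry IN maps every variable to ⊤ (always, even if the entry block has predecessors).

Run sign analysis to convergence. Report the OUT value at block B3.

Answer: {a: ⊤, b: ⊤, c: +, d: +, e: ⊤, f: ⊤}

Working:
Fixpoint table:
  B0:   IN=(all ⊤)   OUT={a:+, b:+; rest ⊤}
  B1:   IN={a:+, b:+; rest ⊤}   OUT={a:+; rest ⊤}
  B2:   IN={a:+; rest ⊤}   OUT=(all ⊤)
  B3:   IN=(all ⊤)   OUT={c:+, d:+; rest ⊤}

Merge at B3: IN[B3] = OUT[B2] = {a: ⊤, b: ⊤, c: ⊤, d: ⊤, e: ⊤, f: ⊤}
Applying B3's transfer function to that IN value gives OUT[B3] (row B3 above).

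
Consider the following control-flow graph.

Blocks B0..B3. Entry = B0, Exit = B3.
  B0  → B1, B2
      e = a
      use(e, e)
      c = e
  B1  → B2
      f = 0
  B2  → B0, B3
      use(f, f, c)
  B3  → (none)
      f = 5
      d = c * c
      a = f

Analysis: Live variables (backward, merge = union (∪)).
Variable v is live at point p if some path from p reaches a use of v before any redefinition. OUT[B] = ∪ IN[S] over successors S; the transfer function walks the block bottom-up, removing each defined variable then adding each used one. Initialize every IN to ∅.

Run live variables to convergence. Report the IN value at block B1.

Per-block solution:
  B0: | IN={a, f} | OUT={a, c, f}
  B1: | IN={a, c} | OUT={a, c, f}
  B2: | IN={a, c, f} | OUT={a, c, f}
  B3: | IN={c} | OUT={}

Merge at B1: OUT[B1] = IN[B2] = {a, c, f}
Applying B1's transfer function to that OUT value gives IN[B1] (row B1 above).

Answer: {a, c}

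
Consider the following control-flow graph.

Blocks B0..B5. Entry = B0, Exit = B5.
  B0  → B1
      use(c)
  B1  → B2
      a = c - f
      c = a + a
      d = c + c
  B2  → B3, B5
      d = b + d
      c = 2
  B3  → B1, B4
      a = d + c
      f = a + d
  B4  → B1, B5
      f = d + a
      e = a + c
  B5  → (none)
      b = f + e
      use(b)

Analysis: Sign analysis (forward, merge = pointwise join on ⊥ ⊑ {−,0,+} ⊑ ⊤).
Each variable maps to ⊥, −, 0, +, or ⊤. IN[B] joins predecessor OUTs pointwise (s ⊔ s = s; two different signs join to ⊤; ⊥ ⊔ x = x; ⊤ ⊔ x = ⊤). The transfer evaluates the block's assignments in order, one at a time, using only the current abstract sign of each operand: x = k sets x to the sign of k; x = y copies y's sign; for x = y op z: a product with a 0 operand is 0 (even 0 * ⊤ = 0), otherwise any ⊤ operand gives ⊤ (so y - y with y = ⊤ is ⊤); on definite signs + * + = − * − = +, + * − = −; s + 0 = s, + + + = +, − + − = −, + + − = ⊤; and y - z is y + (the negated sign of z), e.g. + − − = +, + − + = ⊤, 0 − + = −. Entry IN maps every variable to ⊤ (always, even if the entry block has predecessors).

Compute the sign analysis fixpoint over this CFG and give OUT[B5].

Per-block solution:
  B0:  IN=(all ⊤)  OUT=(all ⊤)
  B1:  IN=(all ⊤)  OUT=(all ⊤)
  B2:  IN=(all ⊤)  OUT={c:+; rest ⊤}
  B3:  IN={c:+; rest ⊤}  OUT={c:+; rest ⊤}
  B4:  IN={c:+; rest ⊤}  OUT={c:+; rest ⊤}
  B5:  IN={c:+; rest ⊤}  OUT={c:+; rest ⊤}

Merge at B5: IN[B5] = OUT[B2] ⊔ OUT[B4] = {a: ⊤, b: ⊤, c: +, d: ⊤, e: ⊤, f: ⊤}
Applying B5's transfer function to that IN value gives OUT[B5] (row B5 above).

Answer: {a: ⊤, b: ⊤, c: +, d: ⊤, e: ⊤, f: ⊤}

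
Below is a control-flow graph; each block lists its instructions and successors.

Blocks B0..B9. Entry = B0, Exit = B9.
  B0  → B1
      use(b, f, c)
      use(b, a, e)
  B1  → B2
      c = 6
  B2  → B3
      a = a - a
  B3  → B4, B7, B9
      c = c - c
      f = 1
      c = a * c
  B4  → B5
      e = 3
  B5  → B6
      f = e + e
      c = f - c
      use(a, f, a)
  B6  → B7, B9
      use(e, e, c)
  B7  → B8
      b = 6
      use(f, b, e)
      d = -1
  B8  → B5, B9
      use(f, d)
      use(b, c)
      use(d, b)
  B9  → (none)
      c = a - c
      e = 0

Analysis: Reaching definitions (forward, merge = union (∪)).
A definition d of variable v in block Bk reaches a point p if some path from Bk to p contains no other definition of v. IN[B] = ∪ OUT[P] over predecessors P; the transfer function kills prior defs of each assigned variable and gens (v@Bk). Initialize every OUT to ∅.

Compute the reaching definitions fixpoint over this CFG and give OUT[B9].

Fixpoint table:
  B0:  IN={}  OUT={}
  B1:  IN={}  OUT={c@B1}
  B2:  IN={c@B1}  OUT={a@B2, c@B1}
  B3:  IN={a@B2, c@B1}  OUT={a@B2, c@B3, f@B3}
  B4:  IN={a@B2, c@B3, f@B3}  OUT={a@B2, c@B3, e@B4, f@B3}
  B5:  IN={a@B2, b@B7, c@B3, c@B5, d@B7, e@B4, f@B3, f@B5}  OUT={a@B2, b@B7, c@B5, d@B7, e@B4, f@B5}
  B6:  IN={a@B2, b@B7, c@B5, d@B7, e@B4, f@B5}  OUT={a@B2, b@B7, c@B5, d@B7, e@B4, f@B5}
  B7:  IN={a@B2, b@B7, c@B3, c@B5, d@B7, e@B4, f@B3, f@B5}  OUT={a@B2, b@B7, c@B3, c@B5, d@B7, e@B4, f@B3, f@B5}
  B8:  IN={a@B2, b@B7, c@B3, c@B5, d@B7, e@B4, f@B3, f@B5}  OUT={a@B2, b@B7, c@B3, c@B5, d@B7, e@B4, f@B3, f@B5}
  B9:  IN={a@B2, b@B7, c@B3, c@B5, d@B7, e@B4, f@B3, f@B5}  OUT={a@B2, b@B7, c@B9, d@B7, e@B9, f@B3, f@B5}

Merge at B9: IN[B9] = OUT[B3] ⊔ OUT[B6] ⊔ OUT[B8] = {a@B2, b@B7, c@B3, c@B5, d@B7, e@B4, f@B3, f@B5}
Applying B9's transfer function to that IN value gives OUT[B9] (row B9 above).

Answer: {a@B2, b@B7, c@B9, d@B7, e@B9, f@B3, f@B5}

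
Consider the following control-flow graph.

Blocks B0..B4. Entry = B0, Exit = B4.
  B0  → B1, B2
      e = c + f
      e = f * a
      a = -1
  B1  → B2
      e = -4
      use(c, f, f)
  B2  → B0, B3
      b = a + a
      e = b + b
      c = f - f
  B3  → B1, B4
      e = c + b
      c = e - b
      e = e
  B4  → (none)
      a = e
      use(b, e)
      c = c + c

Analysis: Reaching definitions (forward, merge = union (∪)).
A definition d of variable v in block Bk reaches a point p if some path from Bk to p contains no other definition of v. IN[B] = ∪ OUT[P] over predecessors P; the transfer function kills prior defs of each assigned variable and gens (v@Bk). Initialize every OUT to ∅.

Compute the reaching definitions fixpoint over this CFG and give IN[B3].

Per-block solution:
  B0: | IN={a@B0, b@B2, c@B2, e@B2} | OUT={a@B0, b@B2, c@B2, e@B0}
  B1: | IN={a@B0, b@B2, c@B2, c@B3, e@B0, e@B3} | OUT={a@B0, b@B2, c@B2, c@B3, e@B1}
  B2: | IN={a@B0, b@B2, c@B2, c@B3, e@B0, e@B1} | OUT={a@B0, b@B2, c@B2, e@B2}
  B3: | IN={a@B0, b@B2, c@B2, e@B2} | OUT={a@B0, b@B2, c@B3, e@B3}
  B4: | IN={a@B0, b@B2, c@B3, e@B3} | OUT={a@B4, b@B2, c@B4, e@B3}

Merge at B3: IN[B3] = OUT[B2] = {a@B0, b@B2, c@B2, e@B2}

Answer: {a@B0, b@B2, c@B2, e@B2}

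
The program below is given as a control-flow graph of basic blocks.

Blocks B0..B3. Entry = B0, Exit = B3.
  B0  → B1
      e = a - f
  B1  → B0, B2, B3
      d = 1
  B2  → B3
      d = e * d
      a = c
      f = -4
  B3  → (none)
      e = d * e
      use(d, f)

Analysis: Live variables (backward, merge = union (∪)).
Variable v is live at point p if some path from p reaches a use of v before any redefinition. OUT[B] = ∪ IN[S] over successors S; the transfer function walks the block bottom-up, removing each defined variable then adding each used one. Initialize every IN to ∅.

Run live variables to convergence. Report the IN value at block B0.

Answer: {a, c, f}

Derivation:
Per-block solution:
  B0:  IN={a, c, f}  OUT={a, c, e, f}
  B1:  IN={a, c, e, f}  OUT={a, c, d, e, f}
  B2:  IN={c, d, e}  OUT={d, e, f}
  B3:  IN={d, e, f}  OUT={}

Merge at B0: OUT[B0] = IN[B1] = {a, c, e, f}
Applying B0's transfer function to that OUT value gives IN[B0] (row B0 above).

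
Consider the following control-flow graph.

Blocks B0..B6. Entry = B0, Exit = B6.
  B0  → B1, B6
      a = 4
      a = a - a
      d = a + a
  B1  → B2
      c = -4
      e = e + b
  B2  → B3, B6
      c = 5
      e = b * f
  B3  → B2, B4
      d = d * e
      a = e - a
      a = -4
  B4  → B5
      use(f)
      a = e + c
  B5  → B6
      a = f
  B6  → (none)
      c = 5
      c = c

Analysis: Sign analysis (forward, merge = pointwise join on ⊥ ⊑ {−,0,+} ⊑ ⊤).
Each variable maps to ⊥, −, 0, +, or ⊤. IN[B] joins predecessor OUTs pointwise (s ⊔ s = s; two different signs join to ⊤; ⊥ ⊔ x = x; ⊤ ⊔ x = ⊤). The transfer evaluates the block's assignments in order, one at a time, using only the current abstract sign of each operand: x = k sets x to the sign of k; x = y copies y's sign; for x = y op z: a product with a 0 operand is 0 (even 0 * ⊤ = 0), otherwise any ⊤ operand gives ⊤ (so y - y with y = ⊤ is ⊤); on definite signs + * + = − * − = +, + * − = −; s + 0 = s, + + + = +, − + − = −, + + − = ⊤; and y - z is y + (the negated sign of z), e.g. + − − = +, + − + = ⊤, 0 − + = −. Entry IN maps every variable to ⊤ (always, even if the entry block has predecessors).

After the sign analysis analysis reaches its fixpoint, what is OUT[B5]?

Fixpoint table:
  B0: | IN=(all ⊤) | OUT=(all ⊤)
  B1: | IN=(all ⊤) | OUT={c:-; rest ⊤}
  B2: | IN=(all ⊤) | OUT={c:+; rest ⊤}
  B3: | IN={c:+; rest ⊤} | OUT={a:-, c:+; rest ⊤}
  B4: | IN={a:-, c:+; rest ⊤} | OUT={c:+; rest ⊤}
  B5: | IN={c:+; rest ⊤} | OUT={c:+; rest ⊤}
  B6: | IN=(all ⊤) | OUT={c:+; rest ⊤}

Merge at B5: IN[B5] = OUT[B4] = {a: ⊤, b: ⊤, c: +, d: ⊤, e: ⊤, f: ⊤}
Applying B5's transfer function to that IN value gives OUT[B5] (row B5 above).

Answer: {a: ⊤, b: ⊤, c: +, d: ⊤, e: ⊤, f: ⊤}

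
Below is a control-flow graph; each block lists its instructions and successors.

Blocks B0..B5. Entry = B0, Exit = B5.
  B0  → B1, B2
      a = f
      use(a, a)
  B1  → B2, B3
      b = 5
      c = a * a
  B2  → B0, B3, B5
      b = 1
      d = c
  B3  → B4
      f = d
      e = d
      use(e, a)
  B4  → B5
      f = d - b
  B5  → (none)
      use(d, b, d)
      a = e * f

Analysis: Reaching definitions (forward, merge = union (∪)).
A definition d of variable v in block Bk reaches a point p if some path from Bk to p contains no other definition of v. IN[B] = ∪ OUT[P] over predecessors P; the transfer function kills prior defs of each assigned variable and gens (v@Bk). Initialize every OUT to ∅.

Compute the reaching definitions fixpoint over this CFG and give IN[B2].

Fixpoint table:
  B0:   IN={a@B0, b@B2, c@B1, d@B2}   OUT={a@B0, b@B2, c@B1, d@B2}
  B1:   IN={a@B0, b@B2, c@B1, d@B2}   OUT={a@B0, b@B1, c@B1, d@B2}
  B2:   IN={a@B0, b@B1, b@B2, c@B1, d@B2}   OUT={a@B0, b@B2, c@B1, d@B2}
  B3:   IN={a@B0, b@B1, b@B2, c@B1, d@B2}   OUT={a@B0, b@B1, b@B2, c@B1, d@B2, e@B3, f@B3}
  B4:   IN={a@B0, b@B1, b@B2, c@B1, d@B2, e@B3, f@B3}   OUT={a@B0, b@B1, b@B2, c@B1, d@B2, e@B3, f@B4}
  B5:   IN={a@B0, b@B1, b@B2, c@B1, d@B2, e@B3, f@B4}   OUT={a@B5, b@B1, b@B2, c@B1, d@B2, e@B3, f@B4}

Merge at B2: IN[B2] = OUT[B0] ⊔ OUT[B1] = {a@B0, b@B1, b@B2, c@B1, d@B2}

Answer: {a@B0, b@B1, b@B2, c@B1, d@B2}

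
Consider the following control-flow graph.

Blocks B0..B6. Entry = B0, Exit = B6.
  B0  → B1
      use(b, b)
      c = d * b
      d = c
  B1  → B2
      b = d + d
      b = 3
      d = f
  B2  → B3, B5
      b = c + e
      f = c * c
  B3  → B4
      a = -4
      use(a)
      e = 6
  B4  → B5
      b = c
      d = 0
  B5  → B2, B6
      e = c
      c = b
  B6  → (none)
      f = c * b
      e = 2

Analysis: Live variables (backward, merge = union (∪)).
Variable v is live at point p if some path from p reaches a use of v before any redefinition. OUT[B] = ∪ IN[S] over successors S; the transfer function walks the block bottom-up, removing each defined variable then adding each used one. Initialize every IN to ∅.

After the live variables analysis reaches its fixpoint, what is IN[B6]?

Fixpoint table:
  B0:   IN={b, d, e, f}   OUT={c, d, e, f}
  B1:   IN={c, d, e, f}   OUT={c, e}
  B2:   IN={c, e}   OUT={b, c}
  B3:   IN={c}   OUT={c}
  B4:   IN={c}   OUT={b, c}
  B5:   IN={b, c}   OUT={b, c, e}
  B6:   IN={b, c}   OUT={}

B6 is the boundary node: OUT[B6] = {}
Applying B6's transfer function to that OUT value gives IN[B6] (row B6 above).

Answer: {b, c}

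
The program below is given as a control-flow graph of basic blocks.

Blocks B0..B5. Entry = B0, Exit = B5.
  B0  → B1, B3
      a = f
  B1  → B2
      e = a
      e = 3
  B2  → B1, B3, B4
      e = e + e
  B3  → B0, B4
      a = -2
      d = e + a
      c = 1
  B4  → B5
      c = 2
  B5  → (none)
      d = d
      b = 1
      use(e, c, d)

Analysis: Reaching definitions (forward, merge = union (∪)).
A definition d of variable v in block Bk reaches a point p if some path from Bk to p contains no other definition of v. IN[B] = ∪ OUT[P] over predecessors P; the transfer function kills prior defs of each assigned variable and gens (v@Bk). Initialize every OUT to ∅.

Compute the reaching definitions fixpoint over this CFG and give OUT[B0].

Fixpoint table:
  B0:  IN={a@B3, c@B3, d@B3, e@B2}  OUT={a@B0, c@B3, d@B3, e@B2}
  B1:  IN={a@B0, c@B3, d@B3, e@B2}  OUT={a@B0, c@B3, d@B3, e@B1}
  B2:  IN={a@B0, c@B3, d@B3, e@B1}  OUT={a@B0, c@B3, d@B3, e@B2}
  B3:  IN={a@B0, c@B3, d@B3, e@B2}  OUT={a@B3, c@B3, d@B3, e@B2}
  B4:  IN={a@B0, a@B3, c@B3, d@B3, e@B2}  OUT={a@B0, a@B3, c@B4, d@B3, e@B2}
  B5:  IN={a@B0, a@B3, c@B4, d@B3, e@B2}  OUT={a@B0, a@B3, b@B5, c@B4, d@B5, e@B2}

Merge at B0 (entry node, so the boundary value {} is joined with the incoming edge(s)): IN[B0] = {} ⊔ OUT[B3] = {a@B3, c@B3, d@B3, e@B2}
Applying B0's transfer function to that IN value gives OUT[B0] (row B0 above).

Answer: {a@B0, c@B3, d@B3, e@B2}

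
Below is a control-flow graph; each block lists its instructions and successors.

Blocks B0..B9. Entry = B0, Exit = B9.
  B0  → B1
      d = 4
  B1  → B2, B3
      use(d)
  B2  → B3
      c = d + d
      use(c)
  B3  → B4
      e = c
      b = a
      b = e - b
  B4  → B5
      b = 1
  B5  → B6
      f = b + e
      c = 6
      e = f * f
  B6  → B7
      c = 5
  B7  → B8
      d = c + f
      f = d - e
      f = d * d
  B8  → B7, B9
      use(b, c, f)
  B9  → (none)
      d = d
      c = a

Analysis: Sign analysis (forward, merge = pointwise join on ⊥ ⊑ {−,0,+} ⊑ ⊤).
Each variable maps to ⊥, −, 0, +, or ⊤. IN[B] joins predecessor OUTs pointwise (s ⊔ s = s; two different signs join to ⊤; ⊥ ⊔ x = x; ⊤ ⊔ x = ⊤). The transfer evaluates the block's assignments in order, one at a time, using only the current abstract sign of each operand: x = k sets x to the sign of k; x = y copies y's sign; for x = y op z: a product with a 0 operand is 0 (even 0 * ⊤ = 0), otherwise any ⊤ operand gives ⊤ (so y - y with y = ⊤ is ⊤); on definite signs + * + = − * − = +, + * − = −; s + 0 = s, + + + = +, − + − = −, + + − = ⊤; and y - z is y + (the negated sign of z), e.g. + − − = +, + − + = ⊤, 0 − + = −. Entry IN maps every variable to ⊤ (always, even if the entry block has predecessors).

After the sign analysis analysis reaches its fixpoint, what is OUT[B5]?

Answer: {a: ⊤, b: +, c: +, d: +, e: ⊤, f: ⊤}

Working:
Fixpoint table:
  B0:  IN=(all ⊤)  OUT={d:+; rest ⊤}
  B1:  IN={d:+; rest ⊤}  OUT={d:+; rest ⊤}
  B2:  IN={d:+; rest ⊤}  OUT={c:+, d:+; rest ⊤}
  B3:  IN={d:+; rest ⊤}  OUT={d:+; rest ⊤}
  B4:  IN={d:+; rest ⊤}  OUT={b:+, d:+; rest ⊤}
  B5:  IN={b:+, d:+; rest ⊤}  OUT={b:+, c:+, d:+; rest ⊤}
  B6:  IN={b:+, c:+, d:+; rest ⊤}  OUT={b:+, c:+, d:+; rest ⊤}
  B7:  IN={b:+, c:+; rest ⊤}  OUT={b:+, c:+; rest ⊤}
  B8:  IN={b:+, c:+; rest ⊤}  OUT={b:+, c:+; rest ⊤}
  B9:  IN={b:+, c:+; rest ⊤}  OUT={b:+; rest ⊤}

Merge at B5: IN[B5] = OUT[B4] = {a: ⊤, b: +, c: ⊤, d: +, e: ⊤, f: ⊤}
Applying B5's transfer function to that IN value gives OUT[B5] (row B5 above).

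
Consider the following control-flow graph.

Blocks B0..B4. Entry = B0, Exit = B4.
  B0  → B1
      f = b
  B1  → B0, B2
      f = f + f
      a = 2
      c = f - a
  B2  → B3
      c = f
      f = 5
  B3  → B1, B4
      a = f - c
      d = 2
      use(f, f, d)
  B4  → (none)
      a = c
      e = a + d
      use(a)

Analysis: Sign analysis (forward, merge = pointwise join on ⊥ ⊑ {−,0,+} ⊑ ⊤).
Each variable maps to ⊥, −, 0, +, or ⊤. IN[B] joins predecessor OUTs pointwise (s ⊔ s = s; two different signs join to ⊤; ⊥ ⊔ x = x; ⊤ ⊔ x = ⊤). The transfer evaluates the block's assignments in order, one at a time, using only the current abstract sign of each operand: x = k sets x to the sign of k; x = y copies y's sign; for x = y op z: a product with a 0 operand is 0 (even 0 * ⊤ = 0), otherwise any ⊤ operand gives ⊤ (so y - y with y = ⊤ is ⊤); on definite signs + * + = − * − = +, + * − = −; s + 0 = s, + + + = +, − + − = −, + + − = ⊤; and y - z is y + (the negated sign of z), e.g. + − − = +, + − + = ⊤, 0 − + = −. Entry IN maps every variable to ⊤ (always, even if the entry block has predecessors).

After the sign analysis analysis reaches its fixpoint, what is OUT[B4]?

Answer: {a: ⊤, b: ⊤, c: ⊤, d: +, e: ⊤, f: +}

Trace:
Fixpoint table:
  B0:   IN=(all ⊤)   OUT=(all ⊤)
  B1:   IN=(all ⊤)   OUT={a:+; rest ⊤}
  B2:   IN={a:+; rest ⊤}   OUT={a:+, f:+; rest ⊤}
  B3:   IN={a:+, f:+; rest ⊤}   OUT={d:+, f:+; rest ⊤}
  B4:   IN={d:+, f:+; rest ⊤}   OUT={d:+, f:+; rest ⊤}

Merge at B4: IN[B4] = OUT[B3] = {a: ⊤, b: ⊤, c: ⊤, d: +, e: ⊤, f: +}
Applying B4's transfer function to that IN value gives OUT[B4] (row B4 above).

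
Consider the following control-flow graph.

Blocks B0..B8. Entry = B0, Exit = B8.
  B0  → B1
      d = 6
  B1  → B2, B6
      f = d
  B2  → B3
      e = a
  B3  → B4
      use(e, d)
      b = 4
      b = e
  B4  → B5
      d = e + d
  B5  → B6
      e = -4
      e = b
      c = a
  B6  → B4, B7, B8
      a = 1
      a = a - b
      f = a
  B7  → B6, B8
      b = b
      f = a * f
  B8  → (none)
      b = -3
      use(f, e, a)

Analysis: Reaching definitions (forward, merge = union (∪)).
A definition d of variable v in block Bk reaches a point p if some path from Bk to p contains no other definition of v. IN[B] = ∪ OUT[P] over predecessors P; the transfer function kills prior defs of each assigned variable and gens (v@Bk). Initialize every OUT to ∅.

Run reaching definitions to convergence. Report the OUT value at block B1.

Answer: {d@B0, f@B1}

Trace:
Fixpoint table:
  B0:  IN={}  OUT={d@B0}
  B1:  IN={d@B0}  OUT={d@B0, f@B1}
  B2:  IN={d@B0, f@B1}  OUT={d@B0, e@B2, f@B1}
  B3:  IN={d@B0, e@B2, f@B1}  OUT={b@B3, d@B0, e@B2, f@B1}
  B4:  IN={a@B6, b@B3, b@B7, c@B5, d@B0, d@B4, e@B2, e@B5, f@B1, f@B6}  OUT={a@B6, b@B3, b@B7, c@B5, d@B4, e@B2, e@B5, f@B1, f@B6}
  B5:  IN={a@B6, b@B3, b@B7, c@B5, d@B4, e@B2, e@B5, f@B1, f@B6}  OUT={a@B6, b@B3, b@B7, c@B5, d@B4, e@B5, f@B1, f@B6}
  B6:  IN={a@B6, b@B3, b@B7, c@B5, d@B0, d@B4, e@B5, f@B1, f@B6, f@B7}  OUT={a@B6, b@B3, b@B7, c@B5, d@B0, d@B4, e@B5, f@B6}
  B7:  IN={a@B6, b@B3, b@B7, c@B5, d@B0, d@B4, e@B5, f@B6}  OUT={a@B6, b@B7, c@B5, d@B0, d@B4, e@B5, f@B7}
  B8:  IN={a@B6, b@B3, b@B7, c@B5, d@B0, d@B4, e@B5, f@B6, f@B7}  OUT={a@B6, b@B8, c@B5, d@B0, d@B4, e@B5, f@B6, f@B7}

Merge at B1: IN[B1] = OUT[B0] = {d@B0}
Applying B1's transfer function to that IN value gives OUT[B1] (row B1 above).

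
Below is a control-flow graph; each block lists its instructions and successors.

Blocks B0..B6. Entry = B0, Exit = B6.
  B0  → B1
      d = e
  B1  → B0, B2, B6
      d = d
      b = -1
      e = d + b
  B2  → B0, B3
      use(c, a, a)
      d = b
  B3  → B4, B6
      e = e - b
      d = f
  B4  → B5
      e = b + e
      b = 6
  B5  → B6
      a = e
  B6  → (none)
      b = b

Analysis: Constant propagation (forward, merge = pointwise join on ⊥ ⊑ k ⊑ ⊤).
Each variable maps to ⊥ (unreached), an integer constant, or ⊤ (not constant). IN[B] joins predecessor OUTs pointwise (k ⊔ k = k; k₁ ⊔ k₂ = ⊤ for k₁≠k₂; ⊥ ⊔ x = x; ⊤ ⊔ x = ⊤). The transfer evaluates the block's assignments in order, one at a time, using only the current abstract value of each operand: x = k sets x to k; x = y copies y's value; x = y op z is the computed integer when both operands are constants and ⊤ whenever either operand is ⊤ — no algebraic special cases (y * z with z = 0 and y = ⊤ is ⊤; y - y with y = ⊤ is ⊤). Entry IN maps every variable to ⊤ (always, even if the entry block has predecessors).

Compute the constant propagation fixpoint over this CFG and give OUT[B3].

Answer: {a: ⊤, b: -1, c: ⊤, d: ⊤, e: ⊤, f: ⊤}

Working:
Per-block solution:
  B0: | IN=(all ⊤) | OUT=(all ⊤)
  B1: | IN=(all ⊤) | OUT={b:-1; rest ⊤}
  B2: | IN={b:-1; rest ⊤} | OUT={b:-1, d:-1; rest ⊤}
  B3: | IN={b:-1, d:-1; rest ⊤} | OUT={b:-1; rest ⊤}
  B4: | IN={b:-1; rest ⊤} | OUT={b:6; rest ⊤}
  B5: | IN={b:6; rest ⊤} | OUT={b:6; rest ⊤}
  B6: | IN=(all ⊤) | OUT=(all ⊤)

Merge at B3: IN[B3] = OUT[B2] = {a: ⊤, b: -1, c: ⊤, d: -1, e: ⊤, f: ⊤}
Applying B3's transfer function to that IN value gives OUT[B3] (row B3 above).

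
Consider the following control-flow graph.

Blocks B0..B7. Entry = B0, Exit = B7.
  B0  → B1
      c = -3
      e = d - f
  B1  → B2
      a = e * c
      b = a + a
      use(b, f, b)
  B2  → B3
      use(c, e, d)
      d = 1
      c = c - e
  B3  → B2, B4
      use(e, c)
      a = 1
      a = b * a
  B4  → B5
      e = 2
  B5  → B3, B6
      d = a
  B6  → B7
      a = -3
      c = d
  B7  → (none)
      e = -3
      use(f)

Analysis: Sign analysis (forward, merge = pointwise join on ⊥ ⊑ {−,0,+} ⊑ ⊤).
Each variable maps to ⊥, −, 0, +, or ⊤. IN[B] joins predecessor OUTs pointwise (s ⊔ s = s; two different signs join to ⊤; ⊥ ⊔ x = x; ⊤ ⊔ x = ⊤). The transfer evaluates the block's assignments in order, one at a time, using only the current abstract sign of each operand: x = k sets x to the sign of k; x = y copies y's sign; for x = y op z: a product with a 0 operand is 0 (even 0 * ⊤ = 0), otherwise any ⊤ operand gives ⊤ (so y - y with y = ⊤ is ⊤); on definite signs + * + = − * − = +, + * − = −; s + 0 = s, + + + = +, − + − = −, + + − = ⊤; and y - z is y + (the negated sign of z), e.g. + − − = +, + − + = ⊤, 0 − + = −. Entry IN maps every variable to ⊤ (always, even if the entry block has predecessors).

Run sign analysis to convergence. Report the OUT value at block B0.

Fixpoint table:
  B0: | IN=(all ⊤) | OUT={c:-; rest ⊤}
  B1: | IN={c:-; rest ⊤} | OUT={c:-; rest ⊤}
  B2: | IN=(all ⊤) | OUT={d:+; rest ⊤}
  B3: | IN=(all ⊤) | OUT=(all ⊤)
  B4: | IN=(all ⊤) | OUT={e:+; rest ⊤}
  B5: | IN={e:+; rest ⊤} | OUT={e:+; rest ⊤}
  B6: | IN={e:+; rest ⊤} | OUT={a:-, e:+; rest ⊤}
  B7: | IN={a:-, e:+; rest ⊤} | OUT={a:-, e:-; rest ⊤}

B0 is the boundary node: IN[B0] = {a: ⊤, b: ⊤, c: ⊤, d: ⊤, e: ⊤, f: ⊤}
Applying B0's transfer function to that IN value gives OUT[B0] (row B0 above).

Answer: {a: ⊤, b: ⊤, c: -, d: ⊤, e: ⊤, f: ⊤}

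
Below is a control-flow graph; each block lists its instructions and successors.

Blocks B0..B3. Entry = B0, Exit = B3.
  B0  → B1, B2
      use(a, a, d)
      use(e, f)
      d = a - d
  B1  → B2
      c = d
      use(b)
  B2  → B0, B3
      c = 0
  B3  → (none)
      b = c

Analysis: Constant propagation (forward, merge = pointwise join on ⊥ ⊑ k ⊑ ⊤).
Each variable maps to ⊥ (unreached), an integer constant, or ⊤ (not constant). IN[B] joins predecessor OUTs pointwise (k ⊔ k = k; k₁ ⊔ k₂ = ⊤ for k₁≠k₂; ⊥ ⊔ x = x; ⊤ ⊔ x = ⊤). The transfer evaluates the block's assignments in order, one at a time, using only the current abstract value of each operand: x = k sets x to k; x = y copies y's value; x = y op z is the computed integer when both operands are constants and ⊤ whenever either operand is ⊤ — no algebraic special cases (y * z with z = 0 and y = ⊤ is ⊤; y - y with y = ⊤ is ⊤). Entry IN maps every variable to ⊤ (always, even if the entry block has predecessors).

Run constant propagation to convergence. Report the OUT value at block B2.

Answer: {a: ⊤, b: ⊤, c: 0, d: ⊤, e: ⊤, f: ⊤}

Trace:
Converged values:
  B0:   IN=(all ⊤)   OUT=(all ⊤)
  B1:   IN=(all ⊤)   OUT=(all ⊤)
  B2:   IN=(all ⊤)   OUT={c:0; rest ⊤}
  B3:   IN={c:0; rest ⊤}   OUT={b:0, c:0; rest ⊤}

Merge at B2: IN[B2] = OUT[B0] ⊔ OUT[B1] = {a: ⊤, b: ⊤, c: ⊤, d: ⊤, e: ⊤, f: ⊤}
Applying B2's transfer function to that IN value gives OUT[B2] (row B2 above).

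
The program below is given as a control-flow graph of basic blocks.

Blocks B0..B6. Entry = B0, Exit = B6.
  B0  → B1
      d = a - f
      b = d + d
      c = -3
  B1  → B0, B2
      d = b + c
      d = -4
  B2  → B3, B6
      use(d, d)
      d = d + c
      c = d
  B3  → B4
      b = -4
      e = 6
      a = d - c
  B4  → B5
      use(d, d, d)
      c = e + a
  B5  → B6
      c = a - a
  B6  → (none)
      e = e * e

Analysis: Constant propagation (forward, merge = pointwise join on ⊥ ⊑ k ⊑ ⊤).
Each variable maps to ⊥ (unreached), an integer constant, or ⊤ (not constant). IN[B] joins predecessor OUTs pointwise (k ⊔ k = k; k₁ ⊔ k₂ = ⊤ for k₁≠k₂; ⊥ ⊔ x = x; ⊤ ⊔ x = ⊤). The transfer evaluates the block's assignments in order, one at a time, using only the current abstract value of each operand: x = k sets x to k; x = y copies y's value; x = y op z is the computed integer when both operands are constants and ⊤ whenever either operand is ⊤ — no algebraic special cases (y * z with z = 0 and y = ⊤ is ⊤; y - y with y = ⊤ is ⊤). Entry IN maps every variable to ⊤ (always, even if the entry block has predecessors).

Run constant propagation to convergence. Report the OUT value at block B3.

Converged values:
  B0:  IN=(all ⊤)  OUT={c:-3; rest ⊤}
  B1:  IN={c:-3; rest ⊤}  OUT={c:-3, d:-4; rest ⊤}
  B2:  IN={c:-3, d:-4; rest ⊤}  OUT={c:-7, d:-7; rest ⊤}
  B3:  IN={c:-7, d:-7; rest ⊤}  OUT={a:0, b:-4, c:-7, d:-7, e:6; rest ⊤}
  B4:  IN={a:0, b:-4, c:-7, d:-7, e:6; rest ⊤}  OUT={a:0, b:-4, c:6, d:-7, e:6; rest ⊤}
  B5:  IN={a:0, b:-4, c:6, d:-7, e:6; rest ⊤}  OUT={a:0, b:-4, c:0, d:-7, e:6; rest ⊤}
  B6:  IN={d:-7; rest ⊤}  OUT={d:-7; rest ⊤}

Merge at B3: IN[B3] = OUT[B2] = {a: ⊤, b: ⊤, c: -7, d: -7, e: ⊤, f: ⊤}
Applying B3's transfer function to that IN value gives OUT[B3] (row B3 above).

Answer: {a: 0, b: -4, c: -7, d: -7, e: 6, f: ⊤}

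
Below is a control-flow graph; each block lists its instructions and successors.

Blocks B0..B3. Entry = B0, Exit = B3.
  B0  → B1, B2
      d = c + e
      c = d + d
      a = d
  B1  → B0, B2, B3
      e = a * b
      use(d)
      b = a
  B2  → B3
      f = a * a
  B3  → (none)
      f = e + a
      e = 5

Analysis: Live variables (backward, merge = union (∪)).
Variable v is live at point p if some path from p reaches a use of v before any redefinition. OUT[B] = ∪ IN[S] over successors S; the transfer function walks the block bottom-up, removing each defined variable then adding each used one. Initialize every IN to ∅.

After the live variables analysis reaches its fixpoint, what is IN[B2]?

Answer: {a, e}

Trace:
Fixpoint table:
  B0:   IN={b, c, e}   OUT={a, b, c, d, e}
  B1:   IN={a, b, c, d}   OUT={a, b, c, e}
  B2:   IN={a, e}   OUT={a, e}
  B3:   IN={a, e}   OUT={}

Merge at B2: OUT[B2] = IN[B3] = {a, e}
Applying B2's transfer function to that OUT value gives IN[B2] (row B2 above).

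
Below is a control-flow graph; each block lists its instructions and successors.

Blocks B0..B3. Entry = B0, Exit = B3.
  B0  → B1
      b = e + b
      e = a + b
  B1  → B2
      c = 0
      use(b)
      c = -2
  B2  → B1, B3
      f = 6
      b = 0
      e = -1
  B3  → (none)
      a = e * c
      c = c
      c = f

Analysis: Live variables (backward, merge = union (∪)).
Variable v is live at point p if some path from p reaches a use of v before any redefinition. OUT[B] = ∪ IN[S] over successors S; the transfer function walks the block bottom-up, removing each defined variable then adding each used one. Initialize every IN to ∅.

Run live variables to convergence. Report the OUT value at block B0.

Answer: {b}

Derivation:
Converged values:
  B0: | IN={a, b, e} | OUT={b}
  B1: | IN={b} | OUT={c}
  B2: | IN={c} | OUT={b, c, e, f}
  B3: | IN={c, e, f} | OUT={}

Merge at B0: OUT[B0] = IN[B1] = {b}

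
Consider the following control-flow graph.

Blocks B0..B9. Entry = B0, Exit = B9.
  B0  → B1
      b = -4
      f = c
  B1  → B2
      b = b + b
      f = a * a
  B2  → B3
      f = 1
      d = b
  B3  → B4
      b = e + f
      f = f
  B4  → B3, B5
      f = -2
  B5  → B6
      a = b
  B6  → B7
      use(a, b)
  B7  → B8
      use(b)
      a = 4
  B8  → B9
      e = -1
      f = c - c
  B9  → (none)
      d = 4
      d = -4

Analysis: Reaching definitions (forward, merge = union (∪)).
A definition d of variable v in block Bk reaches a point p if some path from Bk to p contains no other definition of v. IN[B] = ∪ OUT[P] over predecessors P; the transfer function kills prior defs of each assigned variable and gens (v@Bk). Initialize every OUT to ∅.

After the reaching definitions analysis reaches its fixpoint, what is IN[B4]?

Per-block solution:
  B0: | IN={} | OUT={b@B0, f@B0}
  B1: | IN={b@B0, f@B0} | OUT={b@B1, f@B1}
  B2: | IN={b@B1, f@B1} | OUT={b@B1, d@B2, f@B2}
  B3: | IN={b@B1, b@B3, d@B2, f@B2, f@B4} | OUT={b@B3, d@B2, f@B3}
  B4: | IN={b@B3, d@B2, f@B3} | OUT={b@B3, d@B2, f@B4}
  B5: | IN={b@B3, d@B2, f@B4} | OUT={a@B5, b@B3, d@B2, f@B4}
  B6: | IN={a@B5, b@B3, d@B2, f@B4} | OUT={a@B5, b@B3, d@B2, f@B4}
  B7: | IN={a@B5, b@B3, d@B2, f@B4} | OUT={a@B7, b@B3, d@B2, f@B4}
  B8: | IN={a@B7, b@B3, d@B2, f@B4} | OUT={a@B7, b@B3, d@B2, e@B8, f@B8}
  B9: | IN={a@B7, b@B3, d@B2, e@B8, f@B8} | OUT={a@B7, b@B3, d@B9, e@B8, f@B8}

Merge at B4: IN[B4] = OUT[B3] = {b@B3, d@B2, f@B3}

Answer: {b@B3, d@B2, f@B3}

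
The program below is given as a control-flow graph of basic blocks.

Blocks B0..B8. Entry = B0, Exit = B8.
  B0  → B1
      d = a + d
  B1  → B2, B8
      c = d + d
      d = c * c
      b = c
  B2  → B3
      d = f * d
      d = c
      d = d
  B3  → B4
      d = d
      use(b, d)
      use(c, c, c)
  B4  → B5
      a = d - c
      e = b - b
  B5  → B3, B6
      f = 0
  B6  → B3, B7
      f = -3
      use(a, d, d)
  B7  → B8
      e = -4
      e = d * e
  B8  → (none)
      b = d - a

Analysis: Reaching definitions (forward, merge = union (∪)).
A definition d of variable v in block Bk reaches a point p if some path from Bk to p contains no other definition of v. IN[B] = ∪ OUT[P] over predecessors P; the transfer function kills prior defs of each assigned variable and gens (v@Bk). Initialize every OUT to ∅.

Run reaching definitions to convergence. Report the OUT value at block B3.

Answer: {a@B4, b@B1, c@B1, d@B3, e@B4, f@B5, f@B6}

Trace:
Per-block solution:
  B0:   IN={}   OUT={d@B0}
  B1:   IN={d@B0}   OUT={b@B1, c@B1, d@B1}
  B2:   IN={b@B1, c@B1, d@B1}   OUT={b@B1, c@B1, d@B2}
  B3:   IN={a@B4, b@B1, c@B1, d@B2, d@B3, e@B4, f@B5, f@B6}   OUT={a@B4, b@B1, c@B1, d@B3, e@B4, f@B5, f@B6}
  B4:   IN={a@B4, b@B1, c@B1, d@B3, e@B4, f@B5, f@B6}   OUT={a@B4, b@B1, c@B1, d@B3, e@B4, f@B5, f@B6}
  B5:   IN={a@B4, b@B1, c@B1, d@B3, e@B4, f@B5, f@B6}   OUT={a@B4, b@B1, c@B1, d@B3, e@B4, f@B5}
  B6:   IN={a@B4, b@B1, c@B1, d@B3, e@B4, f@B5}   OUT={a@B4, b@B1, c@B1, d@B3, e@B4, f@B6}
  B7:   IN={a@B4, b@B1, c@B1, d@B3, e@B4, f@B6}   OUT={a@B4, b@B1, c@B1, d@B3, e@B7, f@B6}
  B8:   IN={a@B4, b@B1, c@B1, d@B1, d@B3, e@B7, f@B6}   OUT={a@B4, b@B8, c@B1, d@B1, d@B3, e@B7, f@B6}

Merge at B3: IN[B3] = OUT[B2] ⊔ OUT[B5] ⊔ OUT[B6] = {a@B4, b@B1, c@B1, d@B2, d@B3, e@B4, f@B5, f@B6}
Applying B3's transfer function to that IN value gives OUT[B3] (row B3 above).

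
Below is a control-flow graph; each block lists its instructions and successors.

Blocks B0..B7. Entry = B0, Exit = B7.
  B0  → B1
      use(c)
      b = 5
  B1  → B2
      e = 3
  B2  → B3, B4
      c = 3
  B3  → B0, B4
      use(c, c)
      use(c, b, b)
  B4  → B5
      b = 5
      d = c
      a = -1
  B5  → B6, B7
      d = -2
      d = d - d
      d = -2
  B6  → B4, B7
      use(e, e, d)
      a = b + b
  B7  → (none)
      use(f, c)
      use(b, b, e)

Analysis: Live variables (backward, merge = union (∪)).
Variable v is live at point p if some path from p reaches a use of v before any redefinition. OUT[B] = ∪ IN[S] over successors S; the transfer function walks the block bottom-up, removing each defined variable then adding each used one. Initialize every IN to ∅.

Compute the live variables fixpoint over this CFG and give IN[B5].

Answer: {b, c, e, f}

Trace:
Per-block solution:
  B0:  IN={c, f}  OUT={b, f}
  B1:  IN={b, f}  OUT={b, e, f}
  B2:  IN={b, e, f}  OUT={b, c, e, f}
  B3:  IN={b, c, e, f}  OUT={c, e, f}
  B4:  IN={c, e, f}  OUT={b, c, e, f}
  B5:  IN={b, c, e, f}  OUT={b, c, d, e, f}
  B6:  IN={b, c, d, e, f}  OUT={b, c, e, f}
  B7:  IN={b, c, e, f}  OUT={}

Merge at B5: OUT[B5] = IN[B6] ⊔ IN[B7] = {b, c, d, e, f}
Applying B5's transfer function to that OUT value gives IN[B5] (row B5 above).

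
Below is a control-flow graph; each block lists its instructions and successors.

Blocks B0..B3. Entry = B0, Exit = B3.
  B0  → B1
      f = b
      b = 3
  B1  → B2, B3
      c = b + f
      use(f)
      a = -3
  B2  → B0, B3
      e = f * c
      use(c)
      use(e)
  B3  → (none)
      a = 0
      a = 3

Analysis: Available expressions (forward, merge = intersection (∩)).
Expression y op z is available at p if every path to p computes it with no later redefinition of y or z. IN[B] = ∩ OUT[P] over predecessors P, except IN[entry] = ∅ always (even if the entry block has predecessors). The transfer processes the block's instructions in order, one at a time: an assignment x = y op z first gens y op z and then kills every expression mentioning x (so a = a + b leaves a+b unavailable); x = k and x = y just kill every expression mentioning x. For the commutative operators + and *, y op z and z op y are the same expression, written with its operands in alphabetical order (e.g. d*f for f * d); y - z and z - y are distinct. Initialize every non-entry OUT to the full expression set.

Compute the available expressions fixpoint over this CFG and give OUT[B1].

Per-block solution:
  B0:  IN={}  OUT={}
  B1:  IN={}  OUT={b+f}
  B2:  IN={b+f}  OUT={b+f, c*f}
  B3:  IN={b+f}  OUT={b+f}

Merge at B1: IN[B1] = OUT[B0] = {}
Applying B1's transfer function to that IN value gives OUT[B1] (row B1 above).

Answer: {b+f}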